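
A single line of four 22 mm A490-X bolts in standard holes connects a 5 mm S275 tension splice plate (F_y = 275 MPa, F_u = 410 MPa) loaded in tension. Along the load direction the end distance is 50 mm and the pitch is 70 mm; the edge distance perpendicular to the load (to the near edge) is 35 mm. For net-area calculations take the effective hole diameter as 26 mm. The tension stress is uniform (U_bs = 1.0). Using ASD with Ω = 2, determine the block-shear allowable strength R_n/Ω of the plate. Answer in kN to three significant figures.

126 kN

Shear plane L_v = 50 + 3·70 = 260 mm; A_gv = 260 × 5 = 1300 mm².
A_nv = (260 − 3.5·26) × 5 = 845 mm².
A_nt = (35 − 0.5·26) × 5 = 110 mm².
0.6 F_u A_nv = 207.9 kN; 0.6 F_y A_gv = 214.5 kN → shear rupture governs the shear term.
R_n = 207.9 + 1.0 × 410 × 110 / 1000 = 253 kN.
Allowable strength R_n/Ω = 253 / 2 = 126 kN.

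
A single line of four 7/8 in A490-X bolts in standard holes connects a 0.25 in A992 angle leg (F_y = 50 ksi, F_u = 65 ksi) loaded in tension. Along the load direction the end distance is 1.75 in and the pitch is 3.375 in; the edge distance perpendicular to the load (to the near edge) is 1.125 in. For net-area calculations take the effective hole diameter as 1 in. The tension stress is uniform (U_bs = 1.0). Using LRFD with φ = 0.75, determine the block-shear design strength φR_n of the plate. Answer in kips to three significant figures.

Shear plane L_v = 1.75 + 3·3.375 = 11.88 in; A_gv = 11.88 × 0.25 = 2.969 in².
A_nv = (11.88 − 3.5·1) × 0.25 = 2.094 in².
A_nt = (1.125 − 0.5·1) × 0.25 = 0.1562 in².
0.6 F_u A_nv = 81.66 kips; 0.6 F_y A_gv = 89.06 kips → shear rupture governs the shear term.
R_n = 81.66 + 1.0 × 65 × 0.1562 = 91.81 kips.
Design strength φR_n = 0.75 × 91.81 = 68.9 kips.

68.9 kips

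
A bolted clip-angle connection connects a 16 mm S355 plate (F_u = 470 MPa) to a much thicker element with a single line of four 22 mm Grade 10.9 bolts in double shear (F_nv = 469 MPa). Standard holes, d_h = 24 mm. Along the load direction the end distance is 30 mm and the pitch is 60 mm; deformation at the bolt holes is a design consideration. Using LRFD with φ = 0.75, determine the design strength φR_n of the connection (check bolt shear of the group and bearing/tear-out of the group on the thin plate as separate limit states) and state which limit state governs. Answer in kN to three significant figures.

853 kN (bearing governs)

Bolt shear: A_b = π·22²/4 = 380.1 mm²; R_n = 469 × 380.1 × 4 × 2 / 1000 = 1426 kN → 0.75 × 1426 = 1070 kN.
Bearing (1.2 l_c t F_u ≤ 2.4 d t F_u): upper limit = 2.4·22·16·470 / 1000 = 397.1 kN.
  Edge l_c = 30 − 24/2 = 18 → r_n = 162.4 kN; interior l_c = 60 − 24 = 36 → r_n = 324.9 kN.
  R_n,bearing = 1·162.4 + 3·324.9 = 1137 kN → 0.75 × 1137 = 853 kN.
Bearing governs: 853 kN.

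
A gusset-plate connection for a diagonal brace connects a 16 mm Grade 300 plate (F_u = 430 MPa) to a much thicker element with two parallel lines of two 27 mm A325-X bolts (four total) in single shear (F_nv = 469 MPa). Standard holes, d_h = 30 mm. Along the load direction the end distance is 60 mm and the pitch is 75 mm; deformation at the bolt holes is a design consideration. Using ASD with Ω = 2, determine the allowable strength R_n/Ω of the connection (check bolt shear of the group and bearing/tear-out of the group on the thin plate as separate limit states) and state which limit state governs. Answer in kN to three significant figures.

Bolt shear: A_b = π·27²/4 = 572.6 mm²; R_n = 469 × 572.6 × 4 × 1 / 1000 = 1074 kN → 1074 / 2 = 537 kN.
Bearing (1.2 l_c t F_u ≤ 2.4 d t F_u): upper limit = 2.4·27·16·430 / 1000 = 445.8 kN.
  Edge l_c = 60 − 30/2 = 45 → r_n = 371.5 kN; interior l_c = 75 − 30 = 45 → r_n = 371.5 kN.
  R_n,bearing = 2·371.5 + 2·371.5 = 1486 kN → 1486 / 2 = 743 kN.
Bolt shear governs: 537 kN.

537 kN (bolt shear governs)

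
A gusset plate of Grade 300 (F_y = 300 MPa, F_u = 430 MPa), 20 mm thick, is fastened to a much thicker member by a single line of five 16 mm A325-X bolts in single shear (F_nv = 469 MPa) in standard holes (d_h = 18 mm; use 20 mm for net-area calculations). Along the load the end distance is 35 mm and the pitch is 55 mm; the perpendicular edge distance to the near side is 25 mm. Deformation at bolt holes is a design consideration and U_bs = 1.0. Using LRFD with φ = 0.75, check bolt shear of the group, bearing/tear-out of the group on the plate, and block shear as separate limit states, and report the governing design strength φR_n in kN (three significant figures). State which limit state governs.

354 kN (bolt shear governs)

Bolt shear: A_b = π·16²/4 = 201.1 mm²; R_n = 469 × 201.1 × 5 × 1 / 1000 = 471.5 kN → 0.75 × 471.5 = 354 kN.
Bearing: edge l_c = 26, r_n = 268.3 kN; interior l_c = 37, r_n = 330.2 kN; R_n = 268.3 + 4·330.2 = 1589 kN → 1190 kN.
Block shear: A_gv = 5100, A_nv = 3300, A_nt = 300 mm²; R_n = min(0.6F_uA_nv, 0.6F_yA_gv) + U_bs·F_u·A_nt = 980.4 kN → 735 kN.
Bolt shear governs: 354 kN.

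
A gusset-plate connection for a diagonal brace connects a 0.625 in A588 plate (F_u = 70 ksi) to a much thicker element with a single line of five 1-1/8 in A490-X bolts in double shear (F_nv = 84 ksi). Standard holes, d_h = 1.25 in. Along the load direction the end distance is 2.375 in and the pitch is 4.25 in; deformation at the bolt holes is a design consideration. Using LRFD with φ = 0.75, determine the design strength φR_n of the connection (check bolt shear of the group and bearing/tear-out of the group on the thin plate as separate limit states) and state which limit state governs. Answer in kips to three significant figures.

Bolt shear: A_b = π·1.125²/4 = 0.994 in²; R_n = 84 × 0.994 × 5 × 2 = 835 kips → 0.75 × 835 = 626 kips.
Bearing (1.2 l_c t F_u ≤ 2.4 d t F_u): upper limit = 2.4·1.125·0.625·70 = 118.1 kips.
  Edge l_c = 2.375 − 1.25/2 = 1.75 → r_n = 91.88 kips; interior l_c = 4.25 − 1.25 = 3 → r_n = 118.1 kips.
  R_n,bearing = 1·91.88 + 4·118.1 = 564.4 kips → 0.75 × 564.4 = 423 kips.
Bearing governs: 423 kips.

423 kips (bearing governs)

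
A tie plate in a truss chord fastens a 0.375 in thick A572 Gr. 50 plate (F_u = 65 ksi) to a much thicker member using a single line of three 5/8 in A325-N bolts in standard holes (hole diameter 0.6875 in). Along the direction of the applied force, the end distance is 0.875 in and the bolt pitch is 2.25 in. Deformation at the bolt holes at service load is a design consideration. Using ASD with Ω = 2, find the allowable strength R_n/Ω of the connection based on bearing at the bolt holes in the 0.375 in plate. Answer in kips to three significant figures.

44.3 kips

Per bolt r_n = 1.2 l_c t F_u ≤ 2.4 d t F_u; upper limit = 2.4 × 0.625 × 0.375 × 65 = 36.56 kips.
Edge bolt: l_c = 0.875 − 0.6875/2 = 0.5312 in → 1.2 × 0.5312 × 0.375 × 65 = 15.54 → r_n = 15.54 kips.
Interior bolts: l_c = 2.25 − 0.6875 = 1.562 in → 1.2 × 1.562 × 0.375 × 65 = 45.7 → r_n = 36.56 kips.
R_n = 1 × 15.54 + 2 × 36.56 = 88.66 kips.
Allowable strength R_n/Ω = 88.66 / 2 = 44.3 kips.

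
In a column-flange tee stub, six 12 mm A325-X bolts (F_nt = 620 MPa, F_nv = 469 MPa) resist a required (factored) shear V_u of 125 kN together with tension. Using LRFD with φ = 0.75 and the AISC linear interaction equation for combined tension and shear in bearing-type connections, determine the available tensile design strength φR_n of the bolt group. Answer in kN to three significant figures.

245 kN

A_b = π·12²/4 = 113.1 mm²; f_rv = 125 × 1000 / (6 × 113.1) = 184.2 MPa.
F'_nt = 1.3 F_nt − (F_nt / φF_nv) f_rv = 1.3·620 − (620/(0.75·469))·184.2 = 481.3 MPa, capped at F_nt → F'_nt = 481.3 MPa.
R_n = F'_nt · A_b · n = 481.3 × 113.1 × 6 / 1000 = 326.6 kN.
Design strength φR_n = 0.75 × 326.6 = 245 kN.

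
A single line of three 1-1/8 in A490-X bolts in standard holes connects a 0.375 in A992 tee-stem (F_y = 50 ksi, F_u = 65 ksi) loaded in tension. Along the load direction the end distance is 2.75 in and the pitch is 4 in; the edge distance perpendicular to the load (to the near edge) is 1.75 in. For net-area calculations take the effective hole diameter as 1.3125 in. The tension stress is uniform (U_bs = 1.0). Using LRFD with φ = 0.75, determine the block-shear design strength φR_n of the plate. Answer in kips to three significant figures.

Shear plane L_v = 2.75 + 2·4 = 10.75 in; A_gv = 10.75 × 0.375 = 4.031 in².
A_nv = (10.75 − 2.5·1.3125) × 0.375 = 2.801 in².
A_nt = (1.75 − 0.5·1.3125) × 0.375 = 0.4102 in².
0.6 F_u A_nv = 109.2 kips; 0.6 F_y A_gv = 120.9 kips → shear rupture governs the shear term.
R_n = 109.2 + 1.0 × 65 × 0.4102 = 135.9 kips.
Design strength φR_n = 0.75 × 135.9 = 102 kips.

102 kips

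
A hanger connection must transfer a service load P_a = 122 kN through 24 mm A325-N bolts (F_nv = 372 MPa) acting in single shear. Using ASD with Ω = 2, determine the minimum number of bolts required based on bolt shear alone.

A_b = π·24²/4 = 452.4 mm².
Per-bolt allowable strength R_n/Ω = 372 × 452.4 × 1 / 1000 / 2 = 84.14 kN.
n ≥ 122 / 84.14 = 1.45 → use 2 bolts.

2 bolts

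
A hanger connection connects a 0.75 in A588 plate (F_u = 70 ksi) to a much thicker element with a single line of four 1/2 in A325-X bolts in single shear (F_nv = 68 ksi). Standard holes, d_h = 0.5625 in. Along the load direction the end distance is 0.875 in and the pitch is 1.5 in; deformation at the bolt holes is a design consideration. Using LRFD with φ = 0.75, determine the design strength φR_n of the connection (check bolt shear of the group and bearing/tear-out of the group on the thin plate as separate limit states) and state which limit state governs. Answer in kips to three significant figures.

Bolt shear: A_b = π·0.5²/4 = 0.1963 in²; R_n = 68 × 0.1963 × 4 × 1 = 53.41 kips → 0.75 × 53.41 = 40.1 kips.
Bearing (1.2 l_c t F_u ≤ 2.4 d t F_u): upper limit = 2.4·0.5·0.75·70 = 63 kips.
  Edge l_c = 0.875 − 0.5625/2 = 0.5938 → r_n = 37.41 kips; interior l_c = 1.5 − 0.5625 = 0.9375 → r_n = 59.06 kips.
  R_n,bearing = 1·37.41 + 3·59.06 = 214.6 kips → 0.75 × 214.6 = 161 kips.
Bolt shear governs: 40.1 kips.

40.1 kips (bolt shear governs)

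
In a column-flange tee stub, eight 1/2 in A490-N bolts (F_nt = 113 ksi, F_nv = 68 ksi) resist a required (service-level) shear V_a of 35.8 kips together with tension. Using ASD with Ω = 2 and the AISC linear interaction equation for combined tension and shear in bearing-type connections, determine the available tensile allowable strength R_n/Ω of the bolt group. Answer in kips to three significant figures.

55.9 kips

A_b = π·0.5²/4 = 0.1963 in²; f_rv = 35.8 / (8 × 0.1963) = 22.79 ksi.
F'_nt = 1.3 F_nt − (Ω F_nt / F_nv) f_rv = 1.3·113 − (2·113/68)·22.79 = 71.15 ksi, capped at F_nt → F'_nt = 71.15 ksi.
R_n = F'_nt · A_b · n = 71.15 × 0.1963 × 8 = 111.8 kips.
Allowable strength R_n/Ω = 111.8 / 2 = 55.9 kips.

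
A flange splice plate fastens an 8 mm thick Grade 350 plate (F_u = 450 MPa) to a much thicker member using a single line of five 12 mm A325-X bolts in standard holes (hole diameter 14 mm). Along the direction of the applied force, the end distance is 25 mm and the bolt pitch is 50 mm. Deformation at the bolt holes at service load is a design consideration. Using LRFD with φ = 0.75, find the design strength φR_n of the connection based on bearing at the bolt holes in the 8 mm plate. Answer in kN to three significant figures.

369 kN

Per bolt r_n = 1.2 l_c t F_u ≤ 2.4 d t F_u; upper limit = 2.4 × 12 × 8 × 450 / 1000 = 103.7 kN.
Edge bolt: l_c = 25 − 14/2 = 18 mm → 1.2 × 18 × 8 × 450 / 1000 = 77.76 → r_n = 77.76 kN.
Interior bolts: l_c = 50 − 14 = 36 mm → 1.2 × 36 × 8 × 450 / 1000 = 155.5 → r_n = 103.7 kN.
R_n = 1 × 77.76 + 4 × 103.7 = 492.5 kN.
Design strength φR_n = 0.75 × 492.5 = 369 kN.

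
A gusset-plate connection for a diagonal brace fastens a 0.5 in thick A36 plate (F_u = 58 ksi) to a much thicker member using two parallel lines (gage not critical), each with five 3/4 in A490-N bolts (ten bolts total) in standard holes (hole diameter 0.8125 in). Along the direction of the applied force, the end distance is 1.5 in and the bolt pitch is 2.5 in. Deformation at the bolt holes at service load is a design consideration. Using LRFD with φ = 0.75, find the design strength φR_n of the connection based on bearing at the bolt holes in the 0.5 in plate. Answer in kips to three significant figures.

370 kips

Per bolt r_n = 1.2 l_c t F_u ≤ 2.4 d t F_u; upper limit = 2.4 × 0.75 × 0.5 × 58 = 52.2 kips.
Edge bolt: l_c = 1.5 − 0.8125/2 = 1.094 in → 1.2 × 1.094 × 0.5 × 58 = 38.06 → r_n = 38.06 kips.
Interior bolts: l_c = 2.5 − 0.8125 = 1.688 in → 1.2 × 1.688 × 0.5 × 58 = 58.72 → r_n = 52.2 kips.
R_n = 2 × 38.06 + 8 × 52.2 = 493.7 kips.
Design strength φR_n = 0.75 × 493.7 = 370 kips.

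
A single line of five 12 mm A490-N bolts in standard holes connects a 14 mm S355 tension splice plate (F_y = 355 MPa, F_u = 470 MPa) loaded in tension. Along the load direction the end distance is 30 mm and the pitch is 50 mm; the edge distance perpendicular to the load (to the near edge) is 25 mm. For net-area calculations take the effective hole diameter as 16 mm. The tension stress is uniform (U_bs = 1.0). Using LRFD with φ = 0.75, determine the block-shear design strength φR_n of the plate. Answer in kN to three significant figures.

Shear plane L_v = 30 + 4·50 = 230 mm; A_gv = 230 × 14 = 3220 mm².
A_nv = (230 − 4.5·16) × 14 = 2212 mm².
A_nt = (25 − 0.5·16) × 14 = 238 mm².
0.6 F_u A_nv = 623.8 kN; 0.6 F_y A_gv = 685.9 kN → shear rupture governs the shear term.
R_n = 623.8 + 1.0 × 470 × 238 / 1000 = 735.6 kN.
Design strength φR_n = 0.75 × 735.6 = 552 kN.

552 kN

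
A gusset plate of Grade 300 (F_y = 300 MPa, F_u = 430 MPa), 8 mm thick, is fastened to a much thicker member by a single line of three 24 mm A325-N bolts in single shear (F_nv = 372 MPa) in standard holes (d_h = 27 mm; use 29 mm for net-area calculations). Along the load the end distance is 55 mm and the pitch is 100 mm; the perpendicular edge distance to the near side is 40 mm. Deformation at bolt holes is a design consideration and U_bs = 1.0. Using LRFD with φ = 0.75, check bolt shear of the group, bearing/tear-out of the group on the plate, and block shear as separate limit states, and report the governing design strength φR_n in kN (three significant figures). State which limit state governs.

341 kN (block shear governs)

Bolt shear: A_b = π·24²/4 = 452.4 mm²; R_n = 372 × 452.4 × 3 × 1 / 1000 = 504.9 kN → 0.75 × 504.9 = 379 kN.
Bearing: edge l_c = 41.5, r_n = 171.3 kN; interior l_c = 73, r_n = 198.1 kN; R_n = 171.3 + 2·198.1 = 567.6 kN → 426 kN.
Block shear: A_gv = 2040, A_nv = 1460, A_nt = 204 mm²; R_n = min(0.6F_uA_nv, 0.6F_yA_gv) + U_bs·F_u·A_nt = 454.9 kN → 341 kN.
Block shear governs: 341 kN.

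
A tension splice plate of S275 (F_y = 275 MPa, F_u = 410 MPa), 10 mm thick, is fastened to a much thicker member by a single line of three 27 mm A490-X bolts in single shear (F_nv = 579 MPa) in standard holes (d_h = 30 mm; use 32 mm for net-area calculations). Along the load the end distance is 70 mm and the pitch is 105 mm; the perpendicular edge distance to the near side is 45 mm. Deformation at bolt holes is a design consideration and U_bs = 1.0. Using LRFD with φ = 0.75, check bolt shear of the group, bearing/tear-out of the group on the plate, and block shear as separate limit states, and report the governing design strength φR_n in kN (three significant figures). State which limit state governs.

Bolt shear: A_b = π·27²/4 = 572.6 mm²; R_n = 579 × 572.6 × 3 × 1 / 1000 = 994.5 kN → 0.75 × 994.5 = 746 kN.
Bearing: edge l_c = 55, r_n = 265.7 kN; interior l_c = 75, r_n = 265.7 kN; R_n = 265.7 + 2·265.7 = 797 kN → 598 kN.
Block shear: A_gv = 2800, A_nv = 2000, A_nt = 290 mm²; R_n = min(0.6F_uA_nv, 0.6F_yA_gv) + U_bs·F_u·A_nt = 580.9 kN → 436 kN.
Block shear governs: 436 kN.

436 kN (block shear governs)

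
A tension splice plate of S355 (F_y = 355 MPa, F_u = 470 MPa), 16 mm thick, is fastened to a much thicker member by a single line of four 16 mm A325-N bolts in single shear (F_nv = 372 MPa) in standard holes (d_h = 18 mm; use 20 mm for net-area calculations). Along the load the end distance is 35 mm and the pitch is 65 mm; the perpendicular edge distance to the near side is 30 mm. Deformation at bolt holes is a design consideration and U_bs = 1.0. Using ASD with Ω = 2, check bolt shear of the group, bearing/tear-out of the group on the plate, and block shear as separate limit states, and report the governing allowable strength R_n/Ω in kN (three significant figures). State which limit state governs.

150 kN (bolt shear governs)

Bolt shear: A_b = π·16²/4 = 201.1 mm²; R_n = 372 × 201.1 × 4 × 1 / 1000 = 299.2 kN → 299.2 / 2 = 150 kN.
Bearing: edge l_c = 26, r_n = 234.6 kN; interior l_c = 47, r_n = 288.8 kN; R_n = 234.6 + 3·288.8 = 1101 kN → 550 kN.
Block shear: A_gv = 3680, A_nv = 2560, A_nt = 320 mm²; R_n = min(0.6F_uA_nv, 0.6F_yA_gv) + U_bs·F_u·A_nt = 872.3 kN → 436 kN.
Bolt shear governs: 150 kN.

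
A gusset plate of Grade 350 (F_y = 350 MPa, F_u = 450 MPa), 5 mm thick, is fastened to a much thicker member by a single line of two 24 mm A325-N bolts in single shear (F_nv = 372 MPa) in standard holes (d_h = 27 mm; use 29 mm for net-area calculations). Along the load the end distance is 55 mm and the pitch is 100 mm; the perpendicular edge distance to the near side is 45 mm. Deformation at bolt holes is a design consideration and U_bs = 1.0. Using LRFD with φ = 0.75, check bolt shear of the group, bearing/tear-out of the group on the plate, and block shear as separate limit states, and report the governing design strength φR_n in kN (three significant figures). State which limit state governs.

Bolt shear: A_b = π·24²/4 = 452.4 mm²; R_n = 372 × 452.4 × 2 × 1 / 1000 = 336.6 kN → 0.75 × 336.6 = 252 kN.
Bearing: edge l_c = 41.5, r_n = 112 kN; interior l_c = 73, r_n = 129.6 kN; R_n = 112 + 1·129.6 = 241.6 kN → 181 kN.
Block shear: A_gv = 775, A_nv = 557.5, A_nt = 152.5 mm²; R_n = min(0.6F_uA_nv, 0.6F_yA_gv) + U_bs·F_u·A_nt = 219.2 kN → 164 kN.
Block shear governs: 164 kN.

164 kN (block shear governs)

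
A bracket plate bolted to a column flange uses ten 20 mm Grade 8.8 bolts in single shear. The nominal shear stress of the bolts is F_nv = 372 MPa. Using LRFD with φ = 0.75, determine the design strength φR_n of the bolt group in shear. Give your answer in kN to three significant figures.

A_b = π × 20² / 4 = 314.2 mm².
R_n = F_nv · A_b · n · n_s = 372 × 314.2 × 10 × 1 / 1000 = 1169 kN.
Design strength φR_n = 0.75 × 1169 = 877 kN.

877 kN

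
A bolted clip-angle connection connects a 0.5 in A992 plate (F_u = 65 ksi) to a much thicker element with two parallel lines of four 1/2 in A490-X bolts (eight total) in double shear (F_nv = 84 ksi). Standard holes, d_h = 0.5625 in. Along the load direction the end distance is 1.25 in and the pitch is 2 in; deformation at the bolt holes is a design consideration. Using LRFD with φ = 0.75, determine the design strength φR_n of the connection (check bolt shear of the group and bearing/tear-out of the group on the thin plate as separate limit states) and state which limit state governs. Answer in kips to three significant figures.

198 kips (bolt shear governs)

Bolt shear: A_b = π·0.5²/4 = 0.1963 in²; R_n = 84 × 0.1963 × 8 × 2 = 263.9 kips → 0.75 × 263.9 = 198 kips.
Bearing (1.2 l_c t F_u ≤ 2.4 d t F_u): upper limit = 2.4·0.5·0.5·65 = 39 kips.
  Edge l_c = 1.25 − 0.5625/2 = 0.9688 → r_n = 37.78 kips; interior l_c = 2 − 0.5625 = 1.438 → r_n = 39 kips.
  R_n,bearing = 2·37.78 + 6·39 = 309.6 kips → 0.75 × 309.6 = 232 kips.
Bolt shear governs: 198 kips.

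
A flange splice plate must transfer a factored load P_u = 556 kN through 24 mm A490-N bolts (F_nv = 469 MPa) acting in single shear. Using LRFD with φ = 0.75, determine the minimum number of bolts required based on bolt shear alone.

A_b = π·24²/4 = 452.4 mm².
Per-bolt design strength φR_n = 0.75 × 469 × 452.4 × 1 / 1000 = 159.1 kN.
n ≥ 556 / 159.1 = 3.494 → use 4 bolts.

4 bolts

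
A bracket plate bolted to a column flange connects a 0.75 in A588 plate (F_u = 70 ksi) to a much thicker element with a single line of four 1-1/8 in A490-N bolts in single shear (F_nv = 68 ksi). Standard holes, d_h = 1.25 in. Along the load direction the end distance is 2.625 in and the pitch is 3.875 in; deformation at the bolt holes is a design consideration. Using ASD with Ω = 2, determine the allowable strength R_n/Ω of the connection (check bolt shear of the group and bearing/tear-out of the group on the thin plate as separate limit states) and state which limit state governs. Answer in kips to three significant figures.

135 kips (bolt shear governs)

Bolt shear: A_b = π·1.125²/4 = 0.994 in²; R_n = 68 × 0.994 × 4 × 1 = 270.4 kips → 270.4 / 2 = 135 kips.
Bearing (1.2 l_c t F_u ≤ 2.4 d t F_u): upper limit = 2.4·1.125·0.75·70 = 141.8 kips.
  Edge l_c = 2.625 − 1.25/2 = 2 → r_n = 126 kips; interior l_c = 3.875 − 1.25 = 2.625 → r_n = 141.8 kips.
  R_n,bearing = 1·126 + 3·141.8 = 551.2 kips → 551.2 / 2 = 276 kips.
Bolt shear governs: 135 kips.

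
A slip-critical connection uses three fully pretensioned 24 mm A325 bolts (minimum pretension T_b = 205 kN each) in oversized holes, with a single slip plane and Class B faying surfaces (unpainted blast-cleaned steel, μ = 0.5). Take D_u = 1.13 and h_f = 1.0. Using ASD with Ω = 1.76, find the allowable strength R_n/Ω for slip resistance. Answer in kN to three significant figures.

R_n = μ · D_u · h_f · T_b · n_s · n_b = 0.5 × 1.13 × 1.0 × 205 × 1 × 3 = 347.5 kN.
Allowable strength R_n/Ω = 347.5 / 1.76 = 197 kN.

197 kN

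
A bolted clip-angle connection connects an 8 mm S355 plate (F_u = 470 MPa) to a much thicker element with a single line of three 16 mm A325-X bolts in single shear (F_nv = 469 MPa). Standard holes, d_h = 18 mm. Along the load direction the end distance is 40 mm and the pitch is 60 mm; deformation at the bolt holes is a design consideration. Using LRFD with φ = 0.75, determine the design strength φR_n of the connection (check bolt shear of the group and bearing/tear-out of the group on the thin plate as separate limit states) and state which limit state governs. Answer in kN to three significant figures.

Bolt shear: A_b = π·16²/4 = 201.1 mm²; R_n = 469 × 201.1 × 3 × 1 / 1000 = 282.9 kN → 0.75 × 282.9 = 212 kN.
Bearing (1.2 l_c t F_u ≤ 2.4 d t F_u): upper limit = 2.4·16·8·470 / 1000 = 144.4 kN.
  Edge l_c = 40 − 18/2 = 31 → r_n = 139.9 kN; interior l_c = 60 − 18 = 42 → r_n = 144.4 kN.
  R_n,bearing = 1·139.9 + 2·144.4 = 428.6 kN → 0.75 × 428.6 = 321 kN.
Bolt shear governs: 212 kN.

212 kN (bolt shear governs)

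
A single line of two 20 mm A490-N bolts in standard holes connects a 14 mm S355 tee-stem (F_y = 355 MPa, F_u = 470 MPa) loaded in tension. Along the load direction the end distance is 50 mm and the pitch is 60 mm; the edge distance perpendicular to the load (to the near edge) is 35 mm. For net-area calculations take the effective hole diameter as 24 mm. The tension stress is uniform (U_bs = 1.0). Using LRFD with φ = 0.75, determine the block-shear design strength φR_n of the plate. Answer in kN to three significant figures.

333 kN

Shear plane L_v = 50 + 1·60 = 110 mm; A_gv = 110 × 14 = 1540 mm².
A_nv = (110 − 1.5·24) × 14 = 1036 mm².
A_nt = (35 − 0.5·24) × 14 = 322 mm².
0.6 F_u A_nv = 292.2 kN; 0.6 F_y A_gv = 328 kN → shear rupture governs the shear term.
R_n = 292.2 + 1.0 × 470 × 322 / 1000 = 443.5 kN.
Design strength φR_n = 0.75 × 443.5 = 333 kN.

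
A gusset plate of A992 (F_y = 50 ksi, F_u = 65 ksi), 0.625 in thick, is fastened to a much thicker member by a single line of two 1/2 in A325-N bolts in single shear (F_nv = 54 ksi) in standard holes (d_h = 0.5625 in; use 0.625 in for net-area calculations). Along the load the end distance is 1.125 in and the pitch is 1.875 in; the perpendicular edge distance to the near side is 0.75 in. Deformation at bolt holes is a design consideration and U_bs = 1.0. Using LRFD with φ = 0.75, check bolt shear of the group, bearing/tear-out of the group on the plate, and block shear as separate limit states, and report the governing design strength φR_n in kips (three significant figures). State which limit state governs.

Bolt shear: A_b = π·0.5²/4 = 0.1963 in²; R_n = 54 × 0.1963 × 2 × 1 = 21.21 kips → 0.75 × 21.21 = 15.9 kips.
Bearing: edge l_c = 0.8438, r_n = 41.13 kips; interior l_c = 1.312, r_n = 48.75 kips; R_n = 41.13 + 1·48.75 = 89.88 kips → 67.4 kips.
Block shear: A_gv = 1.875, A_nv = 1.289, A_nt = 0.2734 in²; R_n = min(0.6F_uA_nv, 0.6F_yA_gv) + U_bs·F_u·A_nt = 68.05 kips → 51 kips.
Bolt shear governs: 15.9 kips.

15.9 kips (bolt shear governs)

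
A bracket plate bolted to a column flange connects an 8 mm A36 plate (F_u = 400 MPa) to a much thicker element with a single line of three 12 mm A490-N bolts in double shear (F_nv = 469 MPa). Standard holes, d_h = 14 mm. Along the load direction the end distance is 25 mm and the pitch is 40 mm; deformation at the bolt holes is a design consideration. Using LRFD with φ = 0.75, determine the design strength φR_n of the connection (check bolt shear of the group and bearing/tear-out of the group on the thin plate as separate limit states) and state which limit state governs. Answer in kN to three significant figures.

Bolt shear: A_b = π·12²/4 = 113.1 mm²; R_n = 469 × 113.1 × 3 × 2 / 1000 = 318.3 kN → 0.75 × 318.3 = 239 kN.
Bearing (1.2 l_c t F_u ≤ 2.4 d t F_u): upper limit = 2.4·12·8·400 / 1000 = 92.16 kN.
  Edge l_c = 25 − 14/2 = 18 → r_n = 69.12 kN; interior l_c = 40 − 14 = 26 → r_n = 92.16 kN.
  R_n,bearing = 1·69.12 + 2·92.16 = 253.4 kN → 0.75 × 253.4 = 190 kN.
Bearing governs: 190 kN.

190 kN (bearing governs)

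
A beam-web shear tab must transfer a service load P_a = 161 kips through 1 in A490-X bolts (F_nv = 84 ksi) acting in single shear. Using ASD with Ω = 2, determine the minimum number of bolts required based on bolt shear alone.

A_b = π·1²/4 = 0.7854 in².
Per-bolt allowable strength R_n/Ω = 84 × 0.7854 × 1 / 2 = 32.99 kips.
n ≥ 161 / 32.99 = 4.881 → use 5 bolts.

5 bolts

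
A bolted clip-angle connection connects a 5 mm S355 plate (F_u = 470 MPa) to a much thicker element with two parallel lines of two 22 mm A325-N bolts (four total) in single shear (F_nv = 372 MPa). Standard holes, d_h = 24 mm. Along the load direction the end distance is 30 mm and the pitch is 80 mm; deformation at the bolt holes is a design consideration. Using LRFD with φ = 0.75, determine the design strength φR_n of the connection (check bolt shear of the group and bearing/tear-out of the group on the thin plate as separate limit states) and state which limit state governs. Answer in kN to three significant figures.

Bolt shear: A_b = π·22²/4 = 380.1 mm²; R_n = 372 × 380.1 × 4 × 1 / 1000 = 565.6 kN → 0.75 × 565.6 = 424 kN.
Bearing (1.2 l_c t F_u ≤ 2.4 d t F_u): upper limit = 2.4·22·5·470 / 1000 = 124.1 kN.
  Edge l_c = 30 − 24/2 = 18 → r_n = 50.76 kN; interior l_c = 80 − 24 = 56 → r_n = 124.1 kN.
  R_n,bearing = 2·50.76 + 2·124.1 = 349.7 kN → 0.75 × 349.7 = 262 kN.
Bearing governs: 262 kN.

262 kN (bearing governs)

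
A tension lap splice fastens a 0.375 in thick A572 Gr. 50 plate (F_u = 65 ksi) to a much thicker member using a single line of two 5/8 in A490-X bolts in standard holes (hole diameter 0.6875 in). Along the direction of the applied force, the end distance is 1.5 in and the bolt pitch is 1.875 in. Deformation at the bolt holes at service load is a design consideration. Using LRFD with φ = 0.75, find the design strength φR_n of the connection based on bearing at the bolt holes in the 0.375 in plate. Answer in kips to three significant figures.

Per bolt r_n = 1.2 l_c t F_u ≤ 2.4 d t F_u; upper limit = 2.4 × 0.625 × 0.375 × 65 = 36.56 kips.
Edge bolt: l_c = 1.5 − 0.6875/2 = 1.156 in → 1.2 × 1.156 × 0.375 × 65 = 33.82 → r_n = 33.82 kips.
Interior bolts: l_c = 1.875 − 0.6875 = 1.188 in → 1.2 × 1.188 × 0.375 × 65 = 34.73 → r_n = 34.73 kips.
R_n = 1 × 33.82 + 1 × 34.73 = 68.55 kips.
Design strength φR_n = 0.75 × 68.55 = 51.4 kips.

51.4 kips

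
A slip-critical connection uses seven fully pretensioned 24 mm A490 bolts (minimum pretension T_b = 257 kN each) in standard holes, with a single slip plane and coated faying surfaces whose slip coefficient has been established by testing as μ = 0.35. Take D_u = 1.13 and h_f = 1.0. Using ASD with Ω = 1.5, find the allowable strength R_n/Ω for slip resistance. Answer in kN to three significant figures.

474 kN

R_n = μ · D_u · h_f · T_b · n_s · n_b = 0.35 × 1.13 × 1.0 × 257 × 1 × 7 = 711.5 kN.
Allowable strength R_n/Ω = 711.5 / 1.5 = 474 kN.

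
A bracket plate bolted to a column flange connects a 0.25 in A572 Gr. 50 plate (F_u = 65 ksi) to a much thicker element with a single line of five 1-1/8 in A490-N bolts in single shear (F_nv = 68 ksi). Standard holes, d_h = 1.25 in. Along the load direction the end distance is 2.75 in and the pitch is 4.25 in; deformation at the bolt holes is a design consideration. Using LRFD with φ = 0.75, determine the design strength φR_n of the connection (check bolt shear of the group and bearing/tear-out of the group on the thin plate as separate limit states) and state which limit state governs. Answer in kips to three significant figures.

Bolt shear: A_b = π·1.125²/4 = 0.994 in²; R_n = 68 × 0.994 × 5 × 1 = 338 kips → 0.75 × 338 = 253 kips.
Bearing (1.2 l_c t F_u ≤ 2.4 d t F_u): upper limit = 2.4·1.125·0.25·65 = 43.87 kips.
  Edge l_c = 2.75 − 1.25/2 = 2.125 → r_n = 41.44 kips; interior l_c = 4.25 − 1.25 = 3 → r_n = 43.87 kips.
  R_n,bearing = 1·41.44 + 4·43.87 = 216.9 kips → 0.75 × 216.9 = 163 kips.
Bearing governs: 163 kips.

163 kips (bearing governs)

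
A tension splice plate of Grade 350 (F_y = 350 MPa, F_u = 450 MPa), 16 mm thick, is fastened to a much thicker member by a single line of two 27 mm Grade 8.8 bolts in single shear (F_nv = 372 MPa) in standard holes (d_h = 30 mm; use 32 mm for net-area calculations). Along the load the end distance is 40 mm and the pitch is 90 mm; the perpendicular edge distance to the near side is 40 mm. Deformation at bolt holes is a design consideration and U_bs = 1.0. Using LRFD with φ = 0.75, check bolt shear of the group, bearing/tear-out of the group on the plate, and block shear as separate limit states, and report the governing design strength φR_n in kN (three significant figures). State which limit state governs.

Bolt shear: A_b = π·27²/4 = 572.6 mm²; R_n = 372 × 572.6 × 2 × 1 / 1000 = 426 kN → 0.75 × 426 = 319 kN.
Bearing: edge l_c = 25, r_n = 216 kN; interior l_c = 60, r_n = 466.6 kN; R_n = 216 + 1·466.6 = 682.6 kN → 512 kN.
Block shear: A_gv = 2080, A_nv = 1312, A_nt = 384 mm²; R_n = min(0.6F_uA_nv, 0.6F_yA_gv) + U_bs·F_u·A_nt = 527 kN → 395 kN.
Bolt shear governs: 319 kN.

319 kN (bolt shear governs)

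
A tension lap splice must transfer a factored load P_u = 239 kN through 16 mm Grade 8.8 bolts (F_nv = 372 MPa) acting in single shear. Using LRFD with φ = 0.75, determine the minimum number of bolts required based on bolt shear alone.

A_b = π·16²/4 = 201.1 mm².
Per-bolt design strength φR_n = 0.75 × 372 × 201.1 × 1 / 1000 = 56.1 kN.
n ≥ 239 / 56.1 = 4.261 → use 5 bolts.

5 bolts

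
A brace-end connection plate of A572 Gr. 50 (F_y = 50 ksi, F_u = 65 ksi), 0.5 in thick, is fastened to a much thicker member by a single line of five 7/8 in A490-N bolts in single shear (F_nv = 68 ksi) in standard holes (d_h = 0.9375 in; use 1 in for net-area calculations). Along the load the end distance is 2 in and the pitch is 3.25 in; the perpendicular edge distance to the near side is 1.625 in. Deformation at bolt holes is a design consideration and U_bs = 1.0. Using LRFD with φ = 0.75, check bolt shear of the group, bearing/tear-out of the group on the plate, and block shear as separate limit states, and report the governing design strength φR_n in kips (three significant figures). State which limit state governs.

Bolt shear: A_b = π·0.875²/4 = 0.6013 in²; R_n = 68 × 0.6013 × 5 × 1 = 204.4 kips → 0.75 × 204.4 = 153 kips.
Bearing: edge l_c = 1.531, r_n = 59.72 kips; interior l_c = 2.312, r_n = 68.25 kips; R_n = 59.72 + 4·68.25 = 332.7 kips → 250 kips.
Block shear: A_gv = 7.5, A_nv = 5.25, A_nt = 0.5625 in²; R_n = min(0.6F_uA_nv, 0.6F_yA_gv) + U_bs·F_u·A_nt = 241.3 kips → 181 kips.
Bolt shear governs: 153 kips.

153 kips (bolt shear governs)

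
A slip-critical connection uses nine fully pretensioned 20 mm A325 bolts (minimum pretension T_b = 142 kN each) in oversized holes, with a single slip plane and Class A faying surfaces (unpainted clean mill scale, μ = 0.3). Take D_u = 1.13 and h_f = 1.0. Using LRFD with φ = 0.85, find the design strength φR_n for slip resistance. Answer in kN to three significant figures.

368 kN

R_n = μ · D_u · h_f · T_b · n_s · n_b = 0.3 × 1.13 × 1.0 × 142 × 1 × 9 = 433.2 kN.
Design strength φR_n = 0.85 × 433.2 = 368 kN.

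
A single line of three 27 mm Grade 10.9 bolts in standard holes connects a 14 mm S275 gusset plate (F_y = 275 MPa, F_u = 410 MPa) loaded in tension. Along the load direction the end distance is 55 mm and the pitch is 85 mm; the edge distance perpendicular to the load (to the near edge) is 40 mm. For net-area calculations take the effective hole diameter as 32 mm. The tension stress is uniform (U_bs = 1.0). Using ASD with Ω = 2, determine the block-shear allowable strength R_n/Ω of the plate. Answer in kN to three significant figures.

319 kN

Shear plane L_v = 55 + 2·85 = 225 mm; A_gv = 225 × 14 = 3150 mm².
A_nv = (225 − 2.5·32) × 14 = 2030 mm².
A_nt = (40 − 0.5·32) × 14 = 336 mm².
0.6 F_u A_nv = 499.4 kN; 0.6 F_y A_gv = 519.8 kN → shear rupture governs the shear term.
R_n = 499.4 + 1.0 × 410 × 336 / 1000 = 637.1 kN.
Allowable strength R_n/Ω = 637.1 / 2 = 319 kN.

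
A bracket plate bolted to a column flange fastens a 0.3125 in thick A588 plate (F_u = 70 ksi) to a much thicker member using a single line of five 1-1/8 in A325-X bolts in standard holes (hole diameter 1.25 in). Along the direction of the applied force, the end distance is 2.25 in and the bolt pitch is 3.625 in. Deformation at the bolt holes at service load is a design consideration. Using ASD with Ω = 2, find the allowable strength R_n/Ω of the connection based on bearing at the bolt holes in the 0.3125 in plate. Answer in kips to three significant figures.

139 kips

Per bolt r_n = 1.2 l_c t F_u ≤ 2.4 d t F_u; upper limit = 2.4 × 1.125 × 0.3125 × 70 = 59.06 kips.
Edge bolt: l_c = 2.25 − 1.25/2 = 1.625 in → 1.2 × 1.625 × 0.3125 × 70 = 42.66 → r_n = 42.66 kips.
Interior bolts: l_c = 3.625 − 1.25 = 2.375 in → 1.2 × 2.375 × 0.3125 × 70 = 62.34 → r_n = 59.06 kips.
R_n = 1 × 42.66 + 4 × 59.06 = 278.9 kips.
Allowable strength R_n/Ω = 278.9 / 2 = 139 kips.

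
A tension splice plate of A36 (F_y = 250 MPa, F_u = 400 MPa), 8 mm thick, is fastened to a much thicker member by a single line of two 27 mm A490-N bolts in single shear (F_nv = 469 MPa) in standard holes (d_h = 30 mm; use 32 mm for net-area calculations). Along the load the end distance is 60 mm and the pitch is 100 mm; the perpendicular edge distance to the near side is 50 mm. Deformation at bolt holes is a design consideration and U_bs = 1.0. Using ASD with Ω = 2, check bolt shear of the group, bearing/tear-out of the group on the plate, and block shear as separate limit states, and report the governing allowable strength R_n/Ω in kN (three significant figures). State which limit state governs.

Bolt shear: A_b = π·27²/4 = 572.6 mm²; R_n = 469 × 572.6 × 2 × 1 / 1000 = 537.1 kN → 537.1 / 2 = 269 kN.
Bearing: edge l_c = 45, r_n = 172.8 kN; interior l_c = 70, r_n = 207.4 kN; R_n = 172.8 + 1·207.4 = 380.2 kN → 190 kN.
Block shear: A_gv = 1280, A_nv = 896, A_nt = 272 mm²; R_n = min(0.6F_uA_nv, 0.6F_yA_gv) + U_bs·F_u·A_nt = 300.8 kN → 150 kN.
Block shear governs: 150 kN.

150 kN (block shear governs)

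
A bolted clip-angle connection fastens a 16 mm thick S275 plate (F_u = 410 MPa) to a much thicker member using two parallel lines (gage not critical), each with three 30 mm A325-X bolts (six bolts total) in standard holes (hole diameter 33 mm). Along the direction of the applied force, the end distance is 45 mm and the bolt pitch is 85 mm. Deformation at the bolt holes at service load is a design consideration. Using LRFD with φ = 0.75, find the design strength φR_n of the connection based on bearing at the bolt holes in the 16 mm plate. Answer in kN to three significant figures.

Per bolt r_n = 1.2 l_c t F_u ≤ 2.4 d t F_u; upper limit = 2.4 × 30 × 16 × 410 / 1000 = 472.3 kN.
Edge bolt: l_c = 45 − 33/2 = 28.5 mm → 1.2 × 28.5 × 16 × 410 / 1000 = 224.4 → r_n = 224.4 kN.
Interior bolts: l_c = 85 − 33 = 52 mm → 1.2 × 52 × 16 × 410 / 1000 = 409.3 → r_n = 409.3 kN.
R_n = 2 × 224.4 + 4 × 409.3 = 2086 kN.
Design strength φR_n = 0.75 × 2086 = 1560 kN.

1560 kN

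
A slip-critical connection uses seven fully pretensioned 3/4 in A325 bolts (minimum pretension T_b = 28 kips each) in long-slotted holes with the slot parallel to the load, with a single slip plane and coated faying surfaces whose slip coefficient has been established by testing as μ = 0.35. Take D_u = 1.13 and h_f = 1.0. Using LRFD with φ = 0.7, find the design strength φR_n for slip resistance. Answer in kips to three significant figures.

54.3 kips

R_n = μ · D_u · h_f · T_b · n_s · n_b = 0.35 × 1.13 × 1.0 × 28 × 1 × 7 = 77.52 kips.
Design strength φR_n = 0.7 × 77.52 = 54.3 kips.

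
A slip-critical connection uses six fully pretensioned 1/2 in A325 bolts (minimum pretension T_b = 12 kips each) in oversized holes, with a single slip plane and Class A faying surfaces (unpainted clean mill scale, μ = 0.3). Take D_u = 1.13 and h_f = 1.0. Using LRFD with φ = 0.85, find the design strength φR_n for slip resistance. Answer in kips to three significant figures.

R_n = μ · D_u · h_f · T_b · n_s · n_b = 0.3 × 1.13 × 1.0 × 12 × 1 × 6 = 24.41 kips.
Design strength φR_n = 0.85 × 24.41 = 20.7 kips.

20.7 kips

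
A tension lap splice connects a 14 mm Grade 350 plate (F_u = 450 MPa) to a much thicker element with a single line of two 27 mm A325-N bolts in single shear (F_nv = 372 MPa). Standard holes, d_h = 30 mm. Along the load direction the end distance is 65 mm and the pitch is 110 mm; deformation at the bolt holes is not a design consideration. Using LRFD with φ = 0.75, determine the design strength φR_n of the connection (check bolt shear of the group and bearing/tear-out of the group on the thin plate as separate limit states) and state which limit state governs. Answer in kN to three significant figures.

Bolt shear: A_b = π·27²/4 = 572.6 mm²; R_n = 372 × 572.6 × 2 × 1 / 1000 = 426 kN → 0.75 × 426 = 319 kN.
Bearing (1.5 l_c t F_u ≤ 3.0 d t F_u): upper limit = 3.0·27·14·450 / 1000 = 510.3 kN.
  Edge l_c = 65 − 30/2 = 50 → r_n = 472.5 kN; interior l_c = 110 − 30 = 80 → r_n = 510.3 kN.
  R_n,bearing = 1·472.5 + 1·510.3 = 982.8 kN → 0.75 × 982.8 = 737 kN.
Bolt shear governs: 319 kN.

319 kN (bolt shear governs)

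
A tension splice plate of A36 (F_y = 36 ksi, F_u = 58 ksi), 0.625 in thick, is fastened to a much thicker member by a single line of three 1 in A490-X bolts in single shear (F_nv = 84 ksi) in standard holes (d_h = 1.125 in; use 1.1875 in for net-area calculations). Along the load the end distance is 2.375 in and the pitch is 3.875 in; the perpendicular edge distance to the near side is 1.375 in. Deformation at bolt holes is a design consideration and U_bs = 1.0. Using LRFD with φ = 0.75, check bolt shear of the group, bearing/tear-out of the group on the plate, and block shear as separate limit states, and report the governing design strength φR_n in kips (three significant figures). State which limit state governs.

124 kips (block shear governs)

Bolt shear: A_b = π·1²/4 = 0.7854 in²; R_n = 84 × 0.7854 × 3 × 1 = 197.9 kips → 0.75 × 197.9 = 148 kips.
Bearing: edge l_c = 1.812, r_n = 78.84 kips; interior l_c = 2.75, r_n = 87 kips; R_n = 78.84 + 2·87 = 252.8 kips → 190 kips.
Block shear: A_gv = 6.328, A_nv = 4.473, A_nt = 0.4883 in²; R_n = min(0.6F_uA_nv, 0.6F_yA_gv) + U_bs·F_u·A_nt = 165 kips → 124 kips.
Block shear governs: 124 kips.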